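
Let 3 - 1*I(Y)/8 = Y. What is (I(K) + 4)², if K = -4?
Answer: 3600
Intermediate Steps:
I(Y) = 24 - 8*Y
(I(K) + 4)² = ((24 - 8*(-4)) + 4)² = ((24 + 32) + 4)² = (56 + 4)² = 60² = 3600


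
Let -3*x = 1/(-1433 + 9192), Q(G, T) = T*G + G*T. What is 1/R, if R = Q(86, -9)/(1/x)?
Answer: 7759/516 ≈ 15.037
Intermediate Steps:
Q(G, T) = 2*G*T (Q(G, T) = G*T + G*T = 2*G*T)
x = -1/23277 (x = -1/(3*(-1433 + 9192)) = -⅓/7759 = -⅓*1/7759 = -1/23277 ≈ -4.2961e-5)
R = 516/7759 (R = (2*86*(-9))/(1/(-1/23277)) = -1548/(-23277) = -1548*(-1/23277) = 516/7759 ≈ 0.066503)
1/R = 1/(516/7759) = 7759/516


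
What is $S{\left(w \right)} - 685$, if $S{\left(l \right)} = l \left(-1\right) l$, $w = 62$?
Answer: $-4529$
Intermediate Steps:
$S{\left(l \right)} = - l^{2}$ ($S{\left(l \right)} = - l l = - l^{2}$)
$S{\left(w \right)} - 685 = - 62^{2} - 685 = \left(-1\right) 3844 - 685 = -3844 - 685 = -4529$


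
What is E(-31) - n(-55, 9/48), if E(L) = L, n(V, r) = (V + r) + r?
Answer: 189/8 ≈ 23.625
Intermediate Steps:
n(V, r) = V + 2*r
E(-31) - n(-55, 9/48) = -31 - (-55 + 2*(9/48)) = -31 - (-55 + 2*(9*(1/48))) = -31 - (-55 + 2*(3/16)) = -31 - (-55 + 3/8) = -31 - 1*(-437/8) = -31 + 437/8 = 189/8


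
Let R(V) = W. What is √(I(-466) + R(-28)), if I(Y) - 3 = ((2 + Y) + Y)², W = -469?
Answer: √864434 ≈ 929.75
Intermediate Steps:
R(V) = -469
I(Y) = 3 + (2 + 2*Y)² (I(Y) = 3 + ((2 + Y) + Y)² = 3 + (2 + 2*Y)²)
√(I(-466) + R(-28)) = √((3 + 4*(1 - 466)²) - 469) = √((3 + 4*(-465)²) - 469) = √((3 + 4*216225) - 469) = √((3 + 864900) - 469) = √(864903 - 469) = √864434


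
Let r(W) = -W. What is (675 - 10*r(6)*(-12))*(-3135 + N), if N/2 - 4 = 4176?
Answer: -235125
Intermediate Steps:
N = 8360 (N = 8 + 2*4176 = 8 + 8352 = 8360)
(675 - 10*r(6)*(-12))*(-3135 + N) = (675 - (-10)*6*(-12))*(-3135 + 8360) = (675 - 10*(-6)*(-12))*5225 = (675 + 60*(-12))*5225 = (675 - 720)*5225 = -45*5225 = -235125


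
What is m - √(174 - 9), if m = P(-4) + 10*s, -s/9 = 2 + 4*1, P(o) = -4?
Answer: -544 - √165 ≈ -556.85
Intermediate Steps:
s = -54 (s = -9*(2 + 4*1) = -9*(2 + 4) = -9*6 = -54)
m = -544 (m = -4 + 10*(-54) = -4 - 540 = -544)
m - √(174 - 9) = -544 - √(174 - 9) = -544 - √165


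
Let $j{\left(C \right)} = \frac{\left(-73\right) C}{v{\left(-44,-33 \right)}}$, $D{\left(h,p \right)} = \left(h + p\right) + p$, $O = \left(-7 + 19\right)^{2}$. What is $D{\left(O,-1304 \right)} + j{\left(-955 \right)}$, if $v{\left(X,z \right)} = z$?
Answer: $- \frac{151027}{33} \approx -4576.6$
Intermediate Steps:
$O = 144$ ($O = 12^{2} = 144$)
$D{\left(h,p \right)} = h + 2 p$
$j{\left(C \right)} = \frac{73 C}{33}$ ($j{\left(C \right)} = \frac{\left(-73\right) C}{-33} = - 73 C \left(- \frac{1}{33}\right) = \frac{73 C}{33}$)
$D{\left(O,-1304 \right)} + j{\left(-955 \right)} = \left(144 + 2 \left(-1304\right)\right) + \frac{73}{33} \left(-955\right) = \left(144 - 2608\right) - \frac{69715}{33} = -2464 - \frac{69715}{33} = - \frac{151027}{33}$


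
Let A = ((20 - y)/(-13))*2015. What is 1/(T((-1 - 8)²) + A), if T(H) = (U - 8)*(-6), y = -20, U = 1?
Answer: -1/6158 ≈ -0.00016239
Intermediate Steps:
T(H) = 42 (T(H) = (1 - 8)*(-6) = -7*(-6) = 42)
A = -6200 (A = ((20 - 1*(-20))/(-13))*2015 = ((20 + 20)*(-1/13))*2015 = (40*(-1/13))*2015 = -40/13*2015 = -6200)
1/(T((-1 - 8)²) + A) = 1/(42 - 6200) = 1/(-6158) = -1/6158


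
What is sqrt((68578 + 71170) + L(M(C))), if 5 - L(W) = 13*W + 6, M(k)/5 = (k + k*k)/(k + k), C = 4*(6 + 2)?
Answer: sqrt(554698)/2 ≈ 372.39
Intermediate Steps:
C = 32 (C = 4*8 = 32)
M(k) = 5*(k + k**2)/(2*k) (M(k) = 5*((k + k*k)/(k + k)) = 5*((k + k**2)/((2*k))) = 5*((k + k**2)*(1/(2*k))) = 5*((k + k**2)/(2*k)) = 5*(k + k**2)/(2*k))
L(W) = -1 - 13*W (L(W) = 5 - (13*W + 6) = 5 - (6 + 13*W) = 5 + (-6 - 13*W) = -1 - 13*W)
sqrt((68578 + 71170) + L(M(C))) = sqrt((68578 + 71170) + (-1 - 13*(5/2 + (5/2)*32))) = sqrt(139748 + (-1 - 13*(5/2 + 80))) = sqrt(139748 + (-1 - 13*165/2)) = sqrt(139748 + (-1 - 2145/2)) = sqrt(139748 - 2147/2) = sqrt(277349/2) = sqrt(554698)/2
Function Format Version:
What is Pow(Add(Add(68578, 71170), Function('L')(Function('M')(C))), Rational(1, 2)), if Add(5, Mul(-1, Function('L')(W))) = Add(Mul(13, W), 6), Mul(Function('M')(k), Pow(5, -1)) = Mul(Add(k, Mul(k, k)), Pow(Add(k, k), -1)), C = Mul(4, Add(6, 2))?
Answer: Mul(Rational(1, 2), Pow(554698, Rational(1, 2))) ≈ 372.39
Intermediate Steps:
C = 32 (C = Mul(4, 8) = 32)
Function('M')(k) = Mul(Rational(5, 2), Pow(k, -1), Add(k, Pow(k, 2))) (Function('M')(k) = Mul(5, Mul(Add(k, Mul(k, k)), Pow(Add(k, k), -1))) = Mul(5, Mul(Add(k, Pow(k, 2)), Pow(Mul(2, k), -1))) = Mul(5, Mul(Add(k, Pow(k, 2)), Mul(Rational(1, 2), Pow(k, -1)))) = Mul(5, Mul(Rational(1, 2), Pow(k, -1), Add(k, Pow(k, 2)))) = Mul(Rational(5, 2), Pow(k, -1), Add(k, Pow(k, 2))))
Function('L')(W) = Add(-1, Mul(-13, W)) (Function('L')(W) = Add(5, Mul(-1, Add(Mul(13, W), 6))) = Add(5, Mul(-1, Add(6, Mul(13, W)))) = Add(5, Add(-6, Mul(-13, W))) = Add(-1, Mul(-13, W)))
Pow(Add(Add(68578, 71170), Function('L')(Function('M')(C))), Rational(1, 2)) = Pow(Add(Add(68578, 71170), Add(-1, Mul(-13, Add(Rational(5, 2), Mul(Rational(5, 2), 32))))), Rational(1, 2)) = Pow(Add(139748, Add(-1, Mul(-13, Add(Rational(5, 2), 80)))), Rational(1, 2)) = Pow(Add(139748, Add(-1, Mul(-13, Rational(165, 2)))), Rational(1, 2)) = Pow(Add(139748, Add(-1, Rational(-2145, 2))), Rational(1, 2)) = Pow(Add(139748, Rational(-2147, 2)), Rational(1, 2)) = Pow(Rational(277349, 2), Rational(1, 2)) = Mul(Rational(1, 2), Pow(554698, Rational(1, 2)))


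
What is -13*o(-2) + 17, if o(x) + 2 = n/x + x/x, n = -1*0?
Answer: 30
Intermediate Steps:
n = 0
o(x) = -1 (o(x) = -2 + (0/x + x/x) = -2 + (0 + 1) = -2 + 1 = -1)
-13*o(-2) + 17 = -13*(-1) + 17 = 13 + 17 = 30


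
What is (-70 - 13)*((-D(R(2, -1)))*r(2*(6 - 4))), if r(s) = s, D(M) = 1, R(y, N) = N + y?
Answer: 332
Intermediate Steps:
(-70 - 13)*((-D(R(2, -1)))*r(2*(6 - 4))) = (-70 - 13)*((-1*1)*(2*(6 - 4))) = -(-83)*2*2 = -(-83)*4 = -83*(-4) = 332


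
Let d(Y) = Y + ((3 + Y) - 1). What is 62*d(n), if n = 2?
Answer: 372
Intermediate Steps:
d(Y) = 2 + 2*Y (d(Y) = Y + (2 + Y) = 2 + 2*Y)
62*d(n) = 62*(2 + 2*2) = 62*(2 + 4) = 62*6 = 372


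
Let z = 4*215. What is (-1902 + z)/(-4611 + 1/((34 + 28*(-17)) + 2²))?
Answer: 456396/2019619 ≈ 0.22598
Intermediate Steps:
z = 860
(-1902 + z)/(-4611 + 1/((34 + 28*(-17)) + 2²)) = (-1902 + 860)/(-4611 + 1/((34 + 28*(-17)) + 2²)) = -1042/(-4611 + 1/((34 - 476) + 4)) = -1042/(-4611 + 1/(-442 + 4)) = -1042/(-4611 + 1/(-438)) = -1042/(-4611 - 1/438) = -1042/(-2019619/438) = -1042*(-438/2019619) = 456396/2019619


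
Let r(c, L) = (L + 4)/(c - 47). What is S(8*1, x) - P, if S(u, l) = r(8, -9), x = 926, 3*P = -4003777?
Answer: 17349702/13 ≈ 1.3346e+6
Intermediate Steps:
P = -4003777/3 (P = (⅓)*(-4003777) = -4003777/3 ≈ -1.3346e+6)
r(c, L) = (4 + L)/(-47 + c)
S(u, l) = 5/39 (S(u, l) = (4 - 9)/(-47 + 8) = -5/(-39) = -1/39*(-5) = 5/39)
S(8*1, x) - P = 5/39 - 1*(-4003777/3) = 5/39 + 4003777/3 = 17349702/13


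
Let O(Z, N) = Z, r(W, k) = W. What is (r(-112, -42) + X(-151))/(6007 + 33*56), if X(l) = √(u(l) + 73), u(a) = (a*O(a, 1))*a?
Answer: -112/7855 + 3*I*√382542/7855 ≈ -0.014258 + 0.23622*I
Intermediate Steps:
u(a) = a³ (u(a) = (a*a)*a = a²*a = a³)
X(l) = √(73 + l³) (X(l) = √(l³ + 73) = √(73 + l³))
(r(-112, -42) + X(-151))/(6007 + 33*56) = (-112 + √(73 + (-151)³))/(6007 + 33*56) = (-112 + √(73 - 3442951))/(6007 + 1848) = (-112 + √(-3442878))/7855 = (-112 + 3*I*√382542)*(1/7855) = -112/7855 + 3*I*√382542/7855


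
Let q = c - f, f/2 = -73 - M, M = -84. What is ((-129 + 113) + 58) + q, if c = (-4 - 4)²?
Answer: 84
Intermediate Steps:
c = 64 (c = (-8)² = 64)
f = 22 (f = 2*(-73 - 1*(-84)) = 2*(-73 + 84) = 2*11 = 22)
q = 42 (q = 64 - 1*22 = 64 - 22 = 42)
((-129 + 113) + 58) + q = ((-129 + 113) + 58) + 42 = (-16 + 58) + 42 = 42 + 42 = 84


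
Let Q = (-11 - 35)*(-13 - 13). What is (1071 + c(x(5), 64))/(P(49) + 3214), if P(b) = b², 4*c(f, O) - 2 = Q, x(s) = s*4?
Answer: 2741/11230 ≈ 0.24408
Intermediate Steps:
x(s) = 4*s
Q = 1196 (Q = -46*(-26) = 1196)
c(f, O) = 599/2 (c(f, O) = ½ + (¼)*1196 = ½ + 299 = 599/2)
(1071 + c(x(5), 64))/(P(49) + 3214) = (1071 + 599/2)/(49² + 3214) = 2741/(2*(2401 + 3214)) = (2741/2)/5615 = (2741/2)*(1/5615) = 2741/11230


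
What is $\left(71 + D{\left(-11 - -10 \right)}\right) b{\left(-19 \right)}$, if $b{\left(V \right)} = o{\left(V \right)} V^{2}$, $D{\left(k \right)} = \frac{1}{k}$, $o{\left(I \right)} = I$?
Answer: $-480130$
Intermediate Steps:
$b{\left(V \right)} = V^{3}$ ($b{\left(V \right)} = V V^{2} = V^{3}$)
$\left(71 + D{\left(-11 - -10 \right)}\right) b{\left(-19 \right)} = \left(71 + \frac{1}{-11 - -10}\right) \left(-19\right)^{3} = \left(71 + \frac{1}{-11 + 10}\right) \left(-6859\right) = \left(71 + \frac{1}{-1}\right) \left(-6859\right) = \left(71 - 1\right) \left(-6859\right) = 70 \left(-6859\right) = -480130$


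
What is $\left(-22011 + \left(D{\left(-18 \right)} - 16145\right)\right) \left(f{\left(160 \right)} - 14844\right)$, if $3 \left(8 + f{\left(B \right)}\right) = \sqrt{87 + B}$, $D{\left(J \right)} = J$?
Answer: $566960248 - \frac{38174 \sqrt{247}}{3} \approx 5.6676 \cdot 10^{8}$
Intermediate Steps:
$f{\left(B \right)} = -8 + \frac{\sqrt{87 + B}}{3}$
$\left(-22011 + \left(D{\left(-18 \right)} - 16145\right)\right) \left(f{\left(160 \right)} - 14844\right) = \left(-22011 - 16163\right) \left(\left(-8 + \frac{\sqrt{87 + 160}}{3}\right) - 14844\right) = \left(-22011 - 16163\right) \left(\left(-8 + \frac{\sqrt{247}}{3}\right) - 14844\right) = - 38174 \left(-14852 + \frac{\sqrt{247}}{3}\right) = 566960248 - \frac{38174 \sqrt{247}}{3}$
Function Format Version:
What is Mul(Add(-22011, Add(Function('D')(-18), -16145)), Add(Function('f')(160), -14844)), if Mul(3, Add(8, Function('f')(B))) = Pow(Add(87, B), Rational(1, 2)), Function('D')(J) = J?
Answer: Add(566960248, Mul(Rational(-38174, 3), Pow(247, Rational(1, 2)))) ≈ 5.6676e+8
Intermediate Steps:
Function('f')(B) = Add(-8, Mul(Rational(1, 3), Pow(Add(87, B), Rational(1, 2))))
Mul(Add(-22011, Add(Function('D')(-18), -16145)), Add(Function('f')(160), -14844)) = Mul(Add(-22011, Add(-18, -16145)), Add(Add(-8, Mul(Rational(1, 3), Pow(Add(87, 160), Rational(1, 2)))), -14844)) = Mul(Add(-22011, -16163), Add(Add(-8, Mul(Rational(1, 3), Pow(247, Rational(1, 2)))), -14844)) = Mul(-38174, Add(-14852, Mul(Rational(1, 3), Pow(247, Rational(1, 2))))) = Add(566960248, Mul(Rational(-38174, 3), Pow(247, Rational(1, 2))))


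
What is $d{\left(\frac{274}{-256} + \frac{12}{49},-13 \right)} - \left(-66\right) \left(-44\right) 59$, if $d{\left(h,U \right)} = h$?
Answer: $- \frac{1074624569}{6272} \approx -1.7134 \cdot 10^{5}$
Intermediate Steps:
$d{\left(\frac{274}{-256} + \frac{12}{49},-13 \right)} - \left(-66\right) \left(-44\right) 59 = \left(\frac{274}{-256} + \frac{12}{49}\right) - \left(-66\right) \left(-44\right) 59 = \left(274 \left(- \frac{1}{256}\right) + 12 \cdot \frac{1}{49}\right) - 2904 \cdot 59 = \left(- \frac{137}{128} + \frac{12}{49}\right) - 171336 = - \frac{5177}{6272} - 171336 = - \frac{1074624569}{6272}$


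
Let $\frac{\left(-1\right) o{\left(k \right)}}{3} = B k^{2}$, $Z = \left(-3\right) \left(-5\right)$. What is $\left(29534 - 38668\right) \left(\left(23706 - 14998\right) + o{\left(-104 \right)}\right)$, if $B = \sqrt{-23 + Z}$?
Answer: $-79538872 + 592760064 i \sqrt{2} \approx -7.9539 \cdot 10^{7} + 8.3829 \cdot 10^{8} i$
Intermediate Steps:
$Z = 15$
$B = 2 i \sqrt{2}$ ($B = \sqrt{-23 + 15} = \sqrt{-8} = 2 i \sqrt{2} \approx 2.8284 i$)
$o{\left(k \right)} = - 6 i \sqrt{2} k^{2}$ ($o{\left(k \right)} = - 3 \cdot 2 i \sqrt{2} k^{2} = - 6 i \sqrt{2} k^{2}$)
$\left(29534 - 38668\right) \left(\left(23706 - 14998\right) + o{\left(-104 \right)}\right) = \left(29534 - 38668\right) \left(\left(23706 - 14998\right) - 6 i \sqrt{2} \left(-104\right)^{2}\right) = - 9134 \left(8708 - 6 i \sqrt{2} \cdot 10816\right) = - 9134 \left(8708 - 64896 i \sqrt{2}\right) = -79538872 + 592760064 i \sqrt{2}$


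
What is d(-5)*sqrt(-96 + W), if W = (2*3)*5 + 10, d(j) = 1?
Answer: 2*I*sqrt(14) ≈ 7.4833*I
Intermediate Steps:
W = 40 (W = 6*5 + 10 = 30 + 10 = 40)
d(-5)*sqrt(-96 + W) = 1*sqrt(-96 + 40) = 1*sqrt(-56) = 1*(2*I*sqrt(14)) = 2*I*sqrt(14)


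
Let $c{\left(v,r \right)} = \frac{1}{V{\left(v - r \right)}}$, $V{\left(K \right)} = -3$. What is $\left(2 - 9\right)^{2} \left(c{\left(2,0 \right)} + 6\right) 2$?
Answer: $\frac{1666}{3} \approx 555.33$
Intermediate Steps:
$c{\left(v,r \right)} = - \frac{1}{3}$ ($c{\left(v,r \right)} = \frac{1}{-3} = - \frac{1}{3}$)
$\left(2 - 9\right)^{2} \left(c{\left(2,0 \right)} + 6\right) 2 = \left(2 - 9\right)^{2} \left(- \frac{1}{3} + 6\right) 2 = \left(-7\right)^{2} \cdot \frac{17}{3} \cdot 2 = 49 \cdot \frac{34}{3} = \frac{1666}{3}$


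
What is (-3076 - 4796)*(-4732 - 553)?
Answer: 41603520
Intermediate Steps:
(-3076 - 4796)*(-4732 - 553) = -7872*(-5285) = 41603520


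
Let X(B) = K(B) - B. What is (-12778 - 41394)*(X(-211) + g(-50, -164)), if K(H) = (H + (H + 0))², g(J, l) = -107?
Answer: -9652800336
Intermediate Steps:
K(H) = 4*H² (K(H) = (H + H)² = (2*H)² = 4*H²)
X(B) = -B + 4*B² (X(B) = 4*B² - B = -B + 4*B²)
(-12778 - 41394)*(X(-211) + g(-50, -164)) = (-12778 - 41394)*(-211*(-1 + 4*(-211)) - 107) = -54172*(-211*(-1 - 844) - 107) = -54172*(-211*(-845) - 107) = -54172*(178295 - 107) = -54172*178188 = -9652800336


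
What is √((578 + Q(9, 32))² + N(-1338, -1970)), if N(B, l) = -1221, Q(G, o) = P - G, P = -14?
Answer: 2*√76701 ≈ 553.90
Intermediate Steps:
Q(G, o) = -14 - G
√((578 + Q(9, 32))² + N(-1338, -1970)) = √((578 + (-14 - 1*9))² - 1221) = √((578 + (-14 - 9))² - 1221) = √((578 - 23)² - 1221) = √(555² - 1221) = √(308025 - 1221) = √306804 = 2*√76701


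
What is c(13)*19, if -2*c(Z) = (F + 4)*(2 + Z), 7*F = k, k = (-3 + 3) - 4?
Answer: -3420/7 ≈ -488.57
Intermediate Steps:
k = -4 (k = 0 - 4 = -4)
F = -4/7 (F = (1/7)*(-4) = -4/7 ≈ -0.57143)
c(Z) = -24/7 - 12*Z/7 (c(Z) = -(-4/7 + 4)*(2 + Z)/2 = -12*(2 + Z)/7 = -(48/7 + 24*Z/7)/2 = -24/7 - 12*Z/7)
c(13)*19 = (-24/7 - 12/7*13)*19 = (-24/7 - 156/7)*19 = -180/7*19 = -3420/7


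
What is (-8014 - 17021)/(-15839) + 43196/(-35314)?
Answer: 99952273/279669223 ≈ 0.35739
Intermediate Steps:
(-8014 - 17021)/(-15839) + 43196/(-35314) = -25035*(-1/15839) + 43196*(-1/35314) = 25035/15839 - 21598/17657 = 99952273/279669223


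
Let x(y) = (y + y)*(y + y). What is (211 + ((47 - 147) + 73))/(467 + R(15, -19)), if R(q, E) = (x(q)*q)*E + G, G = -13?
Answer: -92/128023 ≈ -0.00071862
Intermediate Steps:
x(y) = 4*y**2 (x(y) = (2*y)*(2*y) = 4*y**2)
R(q, E) = -13 + 4*E*q**3 (R(q, E) = ((4*q**2)*q)*E - 13 = (4*q**3)*E - 13 = 4*E*q**3 - 13 = -13 + 4*E*q**3)
(211 + ((47 - 147) + 73))/(467 + R(15, -19)) = (211 + ((47 - 147) + 73))/(467 + (-13 + 4*(-19)*15**3)) = (211 + (-100 + 73))/(467 + (-13 + 4*(-19)*3375)) = (211 - 27)/(467 + (-13 - 256500)) = 184/(467 - 256513) = 184/(-256046) = 184*(-1/256046) = -92/128023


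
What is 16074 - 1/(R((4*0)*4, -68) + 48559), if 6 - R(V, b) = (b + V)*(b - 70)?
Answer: 629795393/39181 ≈ 16074.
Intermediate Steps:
R(V, b) = 6 - (-70 + b)*(V + b) (R(V, b) = 6 - (b + V)*(b - 70) = 6 - (V + b)*(-70 + b) = 6 - (-70 + b)*(V + b))
16074 - 1/(R((4*0)*4, -68) + 48559) = 16074 - 1/((6 - 1*(-68)**2 + 70*((4*0)*4) + 70*(-68) - 1*(4*0)*4*(-68)) + 48559) = 16074 - 1/((6 - 1*4624 + 70*(0*4) - 4760 - 1*0*4*(-68)) + 48559) = 16074 - 1/((6 - 4624 + 70*0 - 4760 - 1*0*(-68)) + 48559) = 16074 - 1/((6 - 4624 + 0 - 4760 + 0) + 48559) = 16074 - 1/(-9378 + 48559) = 16074 - 1/39181 = 629795393/39181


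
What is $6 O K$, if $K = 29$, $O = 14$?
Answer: $2436$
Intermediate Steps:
$6 O K = 6 \cdot 14 \cdot 29 = 84 \cdot 29 = 2436$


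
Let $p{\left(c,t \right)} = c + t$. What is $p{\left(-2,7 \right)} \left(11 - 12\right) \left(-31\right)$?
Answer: $155$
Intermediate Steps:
$p{\left(-2,7 \right)} \left(11 - 12\right) \left(-31\right) = \left(-2 + 7\right) \left(11 - 12\right) \left(-31\right) = 5 \left(-1\right) \left(-31\right) = \left(-5\right) \left(-31\right) = 155$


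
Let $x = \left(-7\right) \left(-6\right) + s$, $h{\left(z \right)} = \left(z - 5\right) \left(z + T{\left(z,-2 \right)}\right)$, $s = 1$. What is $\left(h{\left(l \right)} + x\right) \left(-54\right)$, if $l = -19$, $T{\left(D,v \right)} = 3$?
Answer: $-23058$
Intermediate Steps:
$h{\left(z \right)} = \left(-5 + z\right) \left(3 + z\right)$ ($h{\left(z \right)} = \left(z - 5\right) \left(z + 3\right) = \left(-5 + z\right) \left(3 + z\right)$)
$x = 43$ ($x = \left(-7\right) \left(-6\right) + 1 = 42 + 1 = 43$)
$\left(h{\left(l \right)} + x\right) \left(-54\right) = \left(\left(-15 + \left(-19\right)^{2} - -38\right) + 43\right) \left(-54\right) = \left(\left(-15 + 361 + 38\right) + 43\right) \left(-54\right) = \left(384 + 43\right) \left(-54\right) = 427 \left(-54\right) = -23058$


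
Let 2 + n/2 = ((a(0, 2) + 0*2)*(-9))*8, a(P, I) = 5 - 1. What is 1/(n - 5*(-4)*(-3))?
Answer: -1/640 ≈ -0.0015625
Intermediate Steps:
a(P, I) = 4
n = -580 (n = -4 + 2*(((4 + 0*2)*(-9))*8) = -4 + 2*(((4 + 0)*(-9))*8) = -4 + 2*((4*(-9))*8) = -4 + 2*(-36*8) = -4 + 2*(-288) = -4 - 576 = -580)
1/(n - 5*(-4)*(-3)) = 1/(-580 - 5*(-4)*(-3)) = 1/(-580 + 20*(-3)) = 1/(-580 - 60) = 1/(-640) = -1/640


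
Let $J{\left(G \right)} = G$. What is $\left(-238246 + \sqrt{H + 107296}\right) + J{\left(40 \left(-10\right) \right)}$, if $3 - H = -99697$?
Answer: $-238646 + 2 \sqrt{51749} \approx -2.3819 \cdot 10^{5}$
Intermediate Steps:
$H = 99700$ ($H = 3 - -99697 = 3 + 99697 = 99700$)
$\left(-238246 + \sqrt{H + 107296}\right) + J{\left(40 \left(-10\right) \right)} = \left(-238246 + \sqrt{99700 + 107296}\right) + 40 \left(-10\right) = \left(-238246 + \sqrt{206996}\right) - 400 = \left(-238246 + 2 \sqrt{51749}\right) - 400 = -238646 + 2 \sqrt{51749}$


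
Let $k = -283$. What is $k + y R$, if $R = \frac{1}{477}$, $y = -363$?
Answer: $- \frac{45118}{159} \approx -283.76$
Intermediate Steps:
$R = \frac{1}{477} \approx 0.0020964$
$k + y R = -283 - \frac{121}{159} = - \frac{45118}{159}$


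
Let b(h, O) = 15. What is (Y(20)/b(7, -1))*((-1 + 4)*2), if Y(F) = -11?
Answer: -22/5 ≈ -4.4000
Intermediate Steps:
(Y(20)/b(7, -1))*((-1 + 4)*2) = (-11/15)*((-1 + 4)*2) = (-11*1/15)*(3*2) = -11/15*6 = -22/5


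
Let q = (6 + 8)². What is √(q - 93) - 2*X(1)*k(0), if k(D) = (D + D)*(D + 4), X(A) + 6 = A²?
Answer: √103 ≈ 10.149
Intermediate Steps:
X(A) = -6 + A²
k(D) = 2*D*(4 + D) (k(D) = (2*D)*(4 + D) = 2*D*(4 + D))
q = 196 (q = 14² = 196)
√(q - 93) - 2*X(1)*k(0) = √(196 - 93) - 2*(-6 + 1²)*2*0*(4 + 0) = √103 - 2*(-6 + 1)*2*0*4 = √103 - 2*(-5)*0 = √103 - (-10)*0 = √103 - 1*0 = √103 + 0 = √103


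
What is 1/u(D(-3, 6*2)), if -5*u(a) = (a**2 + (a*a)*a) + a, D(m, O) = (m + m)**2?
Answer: -5/47988 ≈ -0.00010419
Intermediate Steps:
D(m, O) = 4*m**2 (D(m, O) = (2*m)**2 = 4*m**2)
u(a) = -a/5 - a**2/5 - a**3/5 (u(a) = -((a**2 + (a*a)*a) + a)/5 = -((a**2 + a**2*a) + a)/5 = -((a**2 + a**3) + a)/5 = -(a + a**2 + a**3)/5 = -a/5 - a**2/5 - a**3/5)
1/u(D(-3, 6*2)) = 1/(-4*(-3)**2*(1 + 4*(-3)**2 + (4*(-3)**2)**2)/5) = 1/(-4*9*(1 + 4*9 + (4*9)**2)/5) = 1/(-1/5*36*(1 + 36 + 36**2)) = 1/(-1/5*36*(1 + 36 + 1296)) = 1/(-1/5*36*1333) = 1/(-47988/5) = -5/47988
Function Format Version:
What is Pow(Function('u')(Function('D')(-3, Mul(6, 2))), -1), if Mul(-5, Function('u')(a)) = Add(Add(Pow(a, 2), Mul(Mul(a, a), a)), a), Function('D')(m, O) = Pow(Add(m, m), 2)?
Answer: Rational(-5, 47988) ≈ -0.00010419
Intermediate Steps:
Function('D')(m, O) = Mul(4, Pow(m, 2)) (Function('D')(m, O) = Pow(Mul(2, m), 2) = Mul(4, Pow(m, 2)))
Function('u')(a) = Add(Mul(Rational(-1, 5), a), Mul(Rational(-1, 5), Pow(a, 2)), Mul(Rational(-1, 5), Pow(a, 3))) (Function('u')(a) = Mul(Rational(-1, 5), Add(Add(Pow(a, 2), Mul(Mul(a, a), a)), a)) = Mul(Rational(-1, 5), Add(Add(Pow(a, 2), Mul(Pow(a, 2), a)), a)) = Mul(Rational(-1, 5), Add(Add(Pow(a, 2), Pow(a, 3)), a)) = Mul(Rational(-1, 5), Add(a, Pow(a, 2), Pow(a, 3))) = Add(Mul(Rational(-1, 5), a), Mul(Rational(-1, 5), Pow(a, 2)), Mul(Rational(-1, 5), Pow(a, 3))))
Pow(Function('u')(Function('D')(-3, Mul(6, 2))), -1) = Pow(Mul(Rational(-1, 5), Mul(4, Pow(-3, 2)), Add(1, Mul(4, Pow(-3, 2)), Pow(Mul(4, Pow(-3, 2)), 2))), -1) = Pow(Mul(Rational(-1, 5), Mul(4, 9), Add(1, Mul(4, 9), Pow(Mul(4, 9), 2))), -1) = Pow(Mul(Rational(-1, 5), 36, Add(1, 36, Pow(36, 2))), -1) = Pow(Mul(Rational(-1, 5), 36, Add(1, 36, 1296)), -1) = Pow(Mul(Rational(-1, 5), 36, 1333), -1) = Pow(Rational(-47988, 5), -1) = Rational(-5, 47988)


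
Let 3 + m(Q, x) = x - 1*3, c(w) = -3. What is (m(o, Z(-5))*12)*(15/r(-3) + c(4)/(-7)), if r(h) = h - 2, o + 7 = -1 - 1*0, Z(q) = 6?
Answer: 0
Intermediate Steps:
o = -8 (o = -7 + (-1 - 1*0) = -7 + (-1 + 0) = -7 - 1 = -8)
r(h) = -2 + h
m(Q, x) = -6 + x (m(Q, x) = -3 + (x - 1*3) = -3 + (x - 3) = -3 + (-3 + x) = -6 + x)
(m(o, Z(-5))*12)*(15/r(-3) + c(4)/(-7)) = ((-6 + 6)*12)*(15/(-2 - 3) - 3/(-7)) = (0*12)*(15/(-5) - 3*(-⅐)) = 0*(15*(-⅕) + 3/7) = 0*(-3 + 3/7) = 0*(-18/7) = 0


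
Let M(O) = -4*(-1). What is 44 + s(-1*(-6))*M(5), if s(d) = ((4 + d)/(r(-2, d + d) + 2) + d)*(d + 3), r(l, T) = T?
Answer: 2000/7 ≈ 285.71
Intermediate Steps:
M(O) = 4
s(d) = (3 + d)*(d + (4 + d)/(2 + 2*d)) (s(d) = ((4 + d)/((d + d) + 2) + d)*(d + 3) = ((4 + d)/(2*d + 2) + d)*(3 + d) = ((4 + d)/(2 + 2*d) + d)*(3 + d) = (d + (4 + d)/(2 + 2*d))*(3 + d) = (3 + d)*(d + (4 + d)/(2 + 2*d)))
44 + s(-1*(-6))*M(5) = 44 + ((12 + 2*(-1*(-6))³ + 9*(-1*(-6))² + 13*(-1*(-6)))/(2*(1 - 1*(-6))))*4 = 44 + ((12 + 2*6³ + 9*6² + 13*6)/(2*(1 + 6)))*4 = 44 + ((½)*(12 + 2*216 + 9*36 + 78)/7)*4 = 44 + ((½)*(⅐)*(12 + 432 + 324 + 78))*4 = 44 + ((½)*(⅐)*846)*4 = 44 + (423/7)*4 = 44 + 1692/7 = 2000/7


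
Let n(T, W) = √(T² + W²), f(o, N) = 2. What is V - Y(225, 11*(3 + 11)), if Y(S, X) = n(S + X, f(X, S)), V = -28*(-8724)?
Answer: 244272 - √143645 ≈ 2.4389e+5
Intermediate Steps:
V = 244272
Y(S, X) = √(4 + (S + X)²) (Y(S, X) = √((S + X)² + 2²) = √((S + X)² + 4) = √(4 + (S + X)²))
V - Y(225, 11*(3 + 11)) = 244272 - √(4 + (225 + 11*(3 + 11))²) = 244272 - √(4 + (225 + 11*14)²) = 244272 - √(4 + (225 + 154)²) = 244272 - √(4 + 379²) = 244272 - √(4 + 143641) = 244272 - √143645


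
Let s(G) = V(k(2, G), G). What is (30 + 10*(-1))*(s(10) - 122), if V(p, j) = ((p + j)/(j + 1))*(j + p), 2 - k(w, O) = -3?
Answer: -22340/11 ≈ -2030.9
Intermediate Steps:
k(w, O) = 5 (k(w, O) = 2 - 1*(-3) = 2 + 3 = 5)
V(p, j) = (j + p)²/(1 + j) (V(p, j) = ((j + p)/(1 + j))*(j + p) = (j + p)²/(1 + j))
s(G) = (5 + G)²/(1 + G) (s(G) = (G + 5)²/(1 + G) = (5 + G)²/(1 + G))
(30 + 10*(-1))*(s(10) - 122) = (30 + 10*(-1))*((5 + 10)²/(1 + 10) - 122) = (30 - 10)*(15²/11 - 122) = 20*((1/11)*225 - 122) = 20*(225/11 - 122) = 20*(-1117/11) = -22340/11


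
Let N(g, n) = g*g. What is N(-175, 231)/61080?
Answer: 6125/12216 ≈ 0.50139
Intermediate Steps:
N(g, n) = g**2
N(-175, 231)/61080 = (-175)**2/61080 = 30625*(1/61080) = 6125/12216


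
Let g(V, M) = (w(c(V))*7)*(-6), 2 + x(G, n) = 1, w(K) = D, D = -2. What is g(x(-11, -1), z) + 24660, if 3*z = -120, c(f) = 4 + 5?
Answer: 24744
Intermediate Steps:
c(f) = 9
w(K) = -2
x(G, n) = -1 (x(G, n) = -2 + 1 = -1)
z = -40 (z = (⅓)*(-120) = -40)
g(V, M) = 84 (g(V, M) = -2*7*(-6) = -14*(-6) = 84)
g(x(-11, -1), z) + 24660 = 84 + 24660 = 24744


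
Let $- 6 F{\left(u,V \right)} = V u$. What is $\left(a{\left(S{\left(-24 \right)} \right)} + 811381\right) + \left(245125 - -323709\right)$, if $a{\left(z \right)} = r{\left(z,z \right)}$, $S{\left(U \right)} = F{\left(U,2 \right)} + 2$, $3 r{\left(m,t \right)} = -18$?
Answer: $1380209$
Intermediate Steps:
$r{\left(m,t \right)} = -6$ ($r{\left(m,t \right)} = \frac{1}{3} \left(-18\right) = -6$)
$F{\left(u,V \right)} = - \frac{V u}{6}$
$S{\left(U \right)} = 2 - \frac{U}{3}$ ($S{\left(U \right)} = \left(- \frac{1}{6}\right) 2 U + 2 = - \frac{U}{3} + 2 = 2 - \frac{U}{3}$)
$a{\left(z \right)} = -6$
$\left(a{\left(S{\left(-24 \right)} \right)} + 811381\right) + \left(245125 - -323709\right) = \left(-6 + 811381\right) + \left(245125 - -323709\right) = 811375 + \left(245125 + 323709\right) = 811375 + 568834 = 1380209$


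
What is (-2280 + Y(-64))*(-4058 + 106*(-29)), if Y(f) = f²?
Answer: -12951712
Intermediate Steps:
(-2280 + Y(-64))*(-4058 + 106*(-29)) = (-2280 + (-64)²)*(-4058 + 106*(-29)) = (-2280 + 4096)*(-4058 - 3074) = 1816*(-7132) = -12951712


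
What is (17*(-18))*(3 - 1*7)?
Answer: 1224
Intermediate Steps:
(17*(-18))*(3 - 1*7) = -306*(3 - 7) = -306*(-4) = 1224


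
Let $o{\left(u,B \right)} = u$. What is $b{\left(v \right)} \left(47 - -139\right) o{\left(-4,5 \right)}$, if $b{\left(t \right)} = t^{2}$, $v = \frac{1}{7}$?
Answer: $- \frac{744}{49} \approx -15.184$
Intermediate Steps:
$v = \frac{1}{7} \approx 0.14286$
$b{\left(v \right)} \left(47 - -139\right) o{\left(-4,5 \right)} = \frac{\left(47 - -139\right) \left(-4\right)}{49} = \frac{\left(47 + 139\right) \left(-4\right)}{49} = \frac{186 \left(-4\right)}{49} = \frac{1}{49} \left(-744\right) = - \frac{744}{49}$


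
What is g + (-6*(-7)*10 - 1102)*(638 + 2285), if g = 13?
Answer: -1993473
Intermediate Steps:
g + (-6*(-7)*10 - 1102)*(638 + 2285) = 13 + (-6*(-7)*10 - 1102)*(638 + 2285) = 13 + (42*10 - 1102)*2923 = 13 + (420 - 1102)*2923 = 13 - 682*2923 = 13 - 1993486 = -1993473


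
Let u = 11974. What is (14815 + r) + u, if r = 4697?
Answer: 31486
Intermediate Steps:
(14815 + r) + u = (14815 + 4697) + 11974 = 19512 + 11974 = 31486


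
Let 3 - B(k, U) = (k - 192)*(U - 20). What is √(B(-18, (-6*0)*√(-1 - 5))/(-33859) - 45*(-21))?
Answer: 2*√5528164458/4837 ≈ 30.743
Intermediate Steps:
B(k, U) = 3 - (-192 + k)*(-20 + U) (B(k, U) = 3 - (k - 192)*(U - 20) = 3 - (-192 + k)*(-20 + U))
√(B(-18, (-6*0)*√(-1 - 5))/(-33859) - 45*(-21)) = √((-3837 + 20*(-18) + 192*((-6*0)*√(-1 - 5)) - 1*(-6*0)*√(-1 - 5)*(-18))/(-33859) - 45*(-21)) = √((-3837 - 360 + 192*(0*√(-6)) - 1*0*√(-6)*(-18))*(-1/33859) + 945) = √((-3837 - 360 + 192*(0*(I*√6)) - 1*0*(I*√6)*(-18))*(-1/33859) + 945) = √((-3837 - 360 + 192*0 - 1*0*(-18))*(-1/33859) + 945) = √((-3837 - 360 + 0 + 0)*(-1/33859) + 945) = √(-4197*(-1/33859) + 945) = √(4197/33859 + 945) = √(32000952/33859) = 2*√5528164458/4837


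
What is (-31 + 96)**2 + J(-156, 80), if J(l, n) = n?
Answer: 4305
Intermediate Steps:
(-31 + 96)**2 + J(-156, 80) = (-31 + 96)**2 + 80 = 65**2 + 80 = 4225 + 80 = 4305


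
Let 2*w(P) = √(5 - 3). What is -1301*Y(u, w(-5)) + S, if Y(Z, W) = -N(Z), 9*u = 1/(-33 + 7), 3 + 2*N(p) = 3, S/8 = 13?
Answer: 104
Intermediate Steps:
S = 104 (S = 8*13 = 104)
N(p) = 0 (N(p) = -3/2 + (½)*3 = -3/2 + 3/2 = 0)
w(P) = √2/2 (w(P) = √(5 - 3)/2 = √2/2)
u = -1/234 (u = 1/(9*(-33 + 7)) = (⅑)/(-26) = (⅑)*(-1/26) = -1/234 ≈ -0.0042735)
Y(Z, W) = 0 (Y(Z, W) = -1*0 = 0)
-1301*Y(u, w(-5)) + S = -1301*0 + 104 = 0 + 104 = 104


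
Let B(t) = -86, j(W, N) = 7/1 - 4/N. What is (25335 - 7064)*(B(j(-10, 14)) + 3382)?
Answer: 60221216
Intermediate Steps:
j(W, N) = 7 - 4/N (j(W, N) = 7*1 - 4/N = 7 - 4/N)
(25335 - 7064)*(B(j(-10, 14)) + 3382) = (25335 - 7064)*(-86 + 3382) = 18271*3296 = 60221216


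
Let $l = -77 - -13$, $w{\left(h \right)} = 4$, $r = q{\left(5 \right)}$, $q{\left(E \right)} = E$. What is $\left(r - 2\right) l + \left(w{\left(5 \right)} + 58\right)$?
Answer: $-130$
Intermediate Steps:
$r = 5$
$l = -64$ ($l = -77 + 13 = -64$)
$\left(r - 2\right) l + \left(w{\left(5 \right)} + 58\right) = \left(5 - 2\right) \left(-64\right) + \left(4 + 58\right) = \left(5 - 2\right) \left(-64\right) + 62 = 3 \left(-64\right) + 62 = -192 + 62 = -130$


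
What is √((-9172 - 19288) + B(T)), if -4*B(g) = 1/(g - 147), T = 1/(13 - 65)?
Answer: I*√1663373772115/7645 ≈ 168.7*I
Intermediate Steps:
T = -1/52 (T = 1/(-52) = -1/52 ≈ -0.019231)
B(g) = -1/(4*(-147 + g)) (B(g) = -1/(4*(g - 147)) = -1/(4*(-147 + g)))
√((-9172 - 19288) + B(T)) = √((-9172 - 19288) - 1/(-588 + 4*(-1/52))) = √(-28460 - 1/(-588 - 1/13)) = √(-28460 - 1/(-7645/13)) = √(-28460 - 1*(-13/7645)) = √(-28460 + 13/7645) = √(-217576687/7645) = I*√1663373772115/7645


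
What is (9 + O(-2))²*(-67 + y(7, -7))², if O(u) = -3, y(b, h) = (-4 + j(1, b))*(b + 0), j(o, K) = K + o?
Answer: 54756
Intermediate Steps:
y(b, h) = b*(-3 + b) (y(b, h) = (-4 + (b + 1))*(b + 0) = (-4 + (1 + b))*b = (-3 + b)*b = b*(-3 + b))
(9 + O(-2))²*(-67 + y(7, -7))² = (9 - 3)²*(-67 + 7*(-3 + 7))² = 6²*(-67 + 7*4)² = 36*(-67 + 28)² = 36*(-39)² = 36*1521 = 54756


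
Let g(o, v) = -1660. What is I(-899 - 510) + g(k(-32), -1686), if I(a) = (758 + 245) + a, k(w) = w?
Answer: -2066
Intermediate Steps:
I(a) = 1003 + a
I(-899 - 510) + g(k(-32), -1686) = (1003 + (-899 - 510)) - 1660 = (1003 - 1409) - 1660 = -406 - 1660 = -2066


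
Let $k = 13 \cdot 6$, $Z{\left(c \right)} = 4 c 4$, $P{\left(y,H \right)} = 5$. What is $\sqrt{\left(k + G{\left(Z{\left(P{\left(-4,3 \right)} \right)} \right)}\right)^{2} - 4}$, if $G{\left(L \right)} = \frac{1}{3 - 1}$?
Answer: $\frac{3 \sqrt{2737}}{2} \approx 78.474$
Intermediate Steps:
$Z{\left(c \right)} = 16 c$
$G{\left(L \right)} = \frac{1}{2}$
$k = 78$
$\sqrt{\left(k + G{\left(Z{\left(P{\left(-4,3 \right)} \right)} \right)}\right)^{2} - 4} = \sqrt{\left(78 + \frac{1}{2}\right)^{2} - 4} = \sqrt{\left(\frac{157}{2}\right)^{2} - 4} = \sqrt{\frac{24649}{4} - 4} = \sqrt{\frac{24633}{4}} = \frac{3 \sqrt{2737}}{2}$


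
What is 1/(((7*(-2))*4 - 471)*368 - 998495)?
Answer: -1/1192431 ≈ -8.3862e-7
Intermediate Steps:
1/(((7*(-2))*4 - 471)*368 - 998495) = 1/((-14*4 - 471)*368 - 998495) = 1/((-56 - 471)*368 - 998495) = 1/(-527*368 - 998495) = 1/(-193936 - 998495) = 1/(-1192431) = -1/1192431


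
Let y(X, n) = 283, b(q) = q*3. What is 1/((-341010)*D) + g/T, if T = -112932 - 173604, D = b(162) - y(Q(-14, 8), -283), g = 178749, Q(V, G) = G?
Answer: -2062317529001/3305910532680 ≈ -0.62383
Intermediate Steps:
b(q) = 3*q
D = 203 (D = 3*162 - 1*283 = 486 - 283 = 203)
T = -286536
1/((-341010)*D) + g/T = 1/(-341010*203) + 178749/(-286536) = -1/341010*1/203 + 178749*(-1/286536) = -1/69225030 - 59583/95512 = -2062317529001/3305910532680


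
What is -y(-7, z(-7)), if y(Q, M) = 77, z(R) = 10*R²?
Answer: -77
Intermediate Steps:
-y(-7, z(-7)) = -1*77 = -77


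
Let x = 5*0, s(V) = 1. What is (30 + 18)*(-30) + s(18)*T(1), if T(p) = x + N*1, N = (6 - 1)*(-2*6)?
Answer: -1500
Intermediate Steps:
x = 0
N = -60 (N = 5*(-12) = -60)
T(p) = -60 (T(p) = 0 - 60*1 = 0 - 60 = -60)
(30 + 18)*(-30) + s(18)*T(1) = (30 + 18)*(-30) + 1*(-60) = 48*(-30) - 60 = -1440 - 60 = -1500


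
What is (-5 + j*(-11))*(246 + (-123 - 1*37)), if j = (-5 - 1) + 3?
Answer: 2408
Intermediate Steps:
j = -3 (j = -6 + 3 = -3)
(-5 + j*(-11))*(246 + (-123 - 1*37)) = (-5 - 3*(-11))*(246 + (-123 - 1*37)) = (-5 + 33)*(246 + (-123 - 37)) = 28*(246 - 160) = 28*86 = 2408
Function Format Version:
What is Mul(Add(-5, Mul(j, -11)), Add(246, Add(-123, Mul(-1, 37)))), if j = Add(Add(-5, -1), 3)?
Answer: 2408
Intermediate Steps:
j = -3 (j = Add(-6, 3) = -3)
Mul(Add(-5, Mul(j, -11)), Add(246, Add(-123, Mul(-1, 37)))) = Mul(Add(-5, Mul(-3, -11)), Add(246, Add(-123, Mul(-1, 37)))) = Mul(Add(-5, 33), Add(246, Add(-123, -37))) = Mul(28, Add(246, -160)) = Mul(28, 86) = 2408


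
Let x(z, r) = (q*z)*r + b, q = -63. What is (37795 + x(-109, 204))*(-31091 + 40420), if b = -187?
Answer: 13419542604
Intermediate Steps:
x(z, r) = -187 - 63*r*z (x(z, r) = (-63*z)*r - 187 = -63*r*z - 187 = -187 - 63*r*z)
(37795 + x(-109, 204))*(-31091 + 40420) = (37795 + (-187 - 63*204*(-109)))*(-31091 + 40420) = (37795 + (-187 + 1400868))*9329 = (37795 + 1400681)*9329 = 1438476*9329 = 13419542604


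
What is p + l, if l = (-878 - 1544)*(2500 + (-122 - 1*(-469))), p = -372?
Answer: -6895806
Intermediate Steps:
l = -6895434 (l = -2422*(2500 + (-122 + 469)) = -2422*(2500 + 347) = -2422*2847 = -6895434)
p + l = -372 - 6895434 = -6895806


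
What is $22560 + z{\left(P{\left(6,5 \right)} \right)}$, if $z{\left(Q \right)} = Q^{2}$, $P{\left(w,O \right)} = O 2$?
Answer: $22660$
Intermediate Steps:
$P{\left(w,O \right)} = 2 O$
$22560 + z{\left(P{\left(6,5 \right)} \right)} = 22560 + \left(2 \cdot 5\right)^{2} = 22560 + 10^{2} = 22560 + 100 = 22660$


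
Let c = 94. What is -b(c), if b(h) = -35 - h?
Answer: 129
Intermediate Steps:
-b(c) = -(-35 - 1*94) = -(-35 - 94) = -1*(-129) = 129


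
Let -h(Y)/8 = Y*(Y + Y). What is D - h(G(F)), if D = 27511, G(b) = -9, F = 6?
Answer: 28807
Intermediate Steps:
h(Y) = -16*Y² (h(Y) = -8*Y*(Y + Y) = -8*Y*2*Y = -16*Y²)
D - h(G(F)) = 27511 - (-16)*(-9)² = 27511 - (-16)*81 = 27511 - 1*(-1296) = 27511 + 1296 = 28807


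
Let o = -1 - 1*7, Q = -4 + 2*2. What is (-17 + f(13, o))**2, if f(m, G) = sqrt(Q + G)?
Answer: 281 - 68*I*sqrt(2) ≈ 281.0 - 96.167*I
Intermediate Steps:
Q = 0 (Q = -4 + 4 = 0)
o = -8 (o = -1 - 7 = -8)
f(m, G) = sqrt(G) (f(m, G) = sqrt(0 + G) = sqrt(G))
(-17 + f(13, o))**2 = (-17 + sqrt(-8))**2 = (-17 + 2*I*sqrt(2))**2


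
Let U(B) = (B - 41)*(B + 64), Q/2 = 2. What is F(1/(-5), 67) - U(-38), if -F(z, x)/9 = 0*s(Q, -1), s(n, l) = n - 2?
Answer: 2054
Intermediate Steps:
Q = 4 (Q = 2*2 = 4)
U(B) = (-41 + B)*(64 + B)
s(n, l) = -2 + n
F(z, x) = 0 (F(z, x) = -0*(-2 + 4) = -0*2 = -9*0 = 0)
F(1/(-5), 67) - U(-38) = 0 - (-2624 + (-38)**2 + 23*(-38)) = 0 - (-2624 + 1444 - 874) = 0 - 1*(-2054) = 0 + 2054 = 2054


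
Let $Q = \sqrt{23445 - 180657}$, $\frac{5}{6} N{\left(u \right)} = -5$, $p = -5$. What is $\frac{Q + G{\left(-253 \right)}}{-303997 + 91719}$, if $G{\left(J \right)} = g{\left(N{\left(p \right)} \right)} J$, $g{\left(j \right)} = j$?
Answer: $- \frac{69}{9649} - \frac{3 i \sqrt{4367}}{106139} \approx -0.007151 - 0.0018678 i$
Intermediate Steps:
$N{\left(u \right)} = -6$ ($N{\left(u \right)} = \frac{6}{5} \left(-5\right) = -6$)
$G{\left(J \right)} = - 6 J$
$Q = 6 i \sqrt{4367}$ ($Q = \sqrt{-157212} = 6 i \sqrt{4367} \approx 396.5 i$)
$\frac{Q + G{\left(-253 \right)}}{-303997 + 91719} = \frac{6 i \sqrt{4367} - -1518}{-303997 + 91719} = \frac{6 i \sqrt{4367} + 1518}{-212278} = \left(1518 + 6 i \sqrt{4367}\right) \left(- \frac{1}{212278}\right) = - \frac{69}{9649} - \frac{3 i \sqrt{4367}}{106139}$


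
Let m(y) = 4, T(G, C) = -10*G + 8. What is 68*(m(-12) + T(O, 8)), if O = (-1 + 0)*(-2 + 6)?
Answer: 3536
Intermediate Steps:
O = -4 (O = -1*4 = -4)
T(G, C) = 8 - 10*G
68*(m(-12) + T(O, 8)) = 68*(4 + (8 - 10*(-4))) = 68*(4 + (8 + 40)) = 68*(4 + 48) = 68*52 = 3536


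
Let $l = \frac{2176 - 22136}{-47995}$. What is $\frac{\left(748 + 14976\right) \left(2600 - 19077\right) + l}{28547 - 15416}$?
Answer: $- \frac{828983550820}{42014823} \approx -19731.0$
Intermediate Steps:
$l = \frac{3992}{9599}$ ($l = \left(2176 - 22136\right) \left(- \frac{1}{47995}\right) = \left(-19960\right) \left(- \frac{1}{47995}\right) = \frac{3992}{9599} \approx 0.41588$)
$\frac{\left(748 + 14976\right) \left(2600 - 19077\right) + l}{28547 - 15416} = \frac{\left(748 + 14976\right) \left(2600 - 19077\right) + \frac{3992}{9599}}{28547 - 15416} = \frac{15724 \left(-16477\right) + \frac{3992}{9599}}{13131} = \left(-259084348 + \frac{3992}{9599}\right) \frac{1}{13131} = \left(- \frac{2486950652460}{9599}\right) \frac{1}{13131} = - \frac{828983550820}{42014823}$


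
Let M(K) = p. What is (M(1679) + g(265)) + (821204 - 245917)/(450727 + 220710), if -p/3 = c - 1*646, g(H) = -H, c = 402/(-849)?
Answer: 318330614478/190016671 ≈ 1675.3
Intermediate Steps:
c = -134/283 (c = 402*(-1/849) = -134/283 ≈ -0.47350)
p = 548856/283 (p = -3*(-134/283 - 1*646) = -3*(-134/283 - 646) = -3*(-182952/283) = 548856/283 ≈ 1939.4)
M(K) = 548856/283
(M(1679) + g(265)) + (821204 - 245917)/(450727 + 220710) = (548856/283 - 1*265) + (821204 - 245917)/(450727 + 220710) = (548856/283 - 265) + 575287/671437 = 473861/283 + 575287*(1/671437) = 473861/283 + 575287/671437 = 318330614478/190016671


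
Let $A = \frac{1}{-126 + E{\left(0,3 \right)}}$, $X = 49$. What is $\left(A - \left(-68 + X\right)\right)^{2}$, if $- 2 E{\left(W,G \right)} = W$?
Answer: $\frac{5726449}{15876} \approx 360.7$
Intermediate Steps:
$E{\left(W,G \right)} = - \frac{W}{2}$
$A = - \frac{1}{126}$ ($A = \frac{1}{-126 - 0} = \frac{1}{-126 + 0} = \frac{1}{-126} = - \frac{1}{126} \approx -0.0079365$)
$\left(A - \left(-68 + X\right)\right)^{2} = \left(- \frac{1}{126} + \left(68 - 49\right)\right)^{2} = \left(- \frac{1}{126} + 19\right)^{2} = \left(\frac{2393}{126}\right)^{2} = \frac{5726449}{15876}$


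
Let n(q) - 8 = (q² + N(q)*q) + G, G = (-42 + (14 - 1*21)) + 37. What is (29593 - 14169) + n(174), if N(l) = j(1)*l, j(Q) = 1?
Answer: 75972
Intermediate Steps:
N(l) = l (N(l) = 1*l = l)
G = -12 (G = (-42 + (14 - 21)) + 37 = (-42 - 7) + 37 = -49 + 37 = -12)
n(q) = -4 + 2*q² (n(q) = 8 + ((q² + q*q) - 12) = 8 + ((q² + q²) - 12) = 8 + (2*q² - 12) = 8 + (-12 + 2*q²) = -4 + 2*q²)
(29593 - 14169) + n(174) = (29593 - 14169) + (-4 + 2*174²) = 15424 + (-4 + 2*30276) = 15424 + (-4 + 60552) = 15424 + 60548 = 75972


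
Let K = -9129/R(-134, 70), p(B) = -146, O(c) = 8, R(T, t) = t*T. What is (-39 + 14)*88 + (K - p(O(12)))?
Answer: -19257391/9380 ≈ -2053.0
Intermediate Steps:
R(T, t) = T*t
K = 9129/9380 (K = -9129/((-134*70)) = -9129/(-9380) = -9129*(-1/9380) = 9129/9380 ≈ 0.97324)
(-39 + 14)*88 + (K - p(O(12))) = (-39 + 14)*88 + (9129/9380 - 1*(-146)) = -25*88 + (9129/9380 + 146) = -2200 + 1378609/9380 = -19257391/9380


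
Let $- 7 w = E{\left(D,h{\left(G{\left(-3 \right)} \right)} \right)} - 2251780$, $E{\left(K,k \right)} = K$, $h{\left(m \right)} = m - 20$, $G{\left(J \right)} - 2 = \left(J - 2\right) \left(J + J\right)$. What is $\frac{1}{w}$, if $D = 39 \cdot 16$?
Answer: $\frac{7}{2251156} \approx 3.1095 \cdot 10^{-6}$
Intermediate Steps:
$D = 624$
$G{\left(J \right)} = 2 + 2 J \left(-2 + J\right)$ ($G{\left(J \right)} = 2 + \left(J - 2\right) \left(J + J\right) = 2 + \left(-2 + J\right) 2 J = 2 + 2 J \left(-2 + J\right)$)
$h{\left(m \right)} = -20 + m$
$w = \frac{2251156}{7}$ ($w = - \frac{624 - 2251780}{7} = \left(- \frac{1}{7}\right) \left(-2251156\right) = \frac{2251156}{7} \approx 3.2159 \cdot 10^{5}$)
$\frac{1}{w} = \frac{1}{\frac{2251156}{7}} = \frac{7}{2251156}$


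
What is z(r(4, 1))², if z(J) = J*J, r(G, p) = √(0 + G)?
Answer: 16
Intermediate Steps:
r(G, p) = √G
z(J) = J²
z(r(4, 1))² = ((√4)²)² = (2²)² = 4² = 16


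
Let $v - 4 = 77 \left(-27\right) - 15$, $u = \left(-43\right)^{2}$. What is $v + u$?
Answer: $-241$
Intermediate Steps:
$u = 1849$
$v = -2090$ ($v = 4 + \left(77 \left(-27\right) - 15\right) = 4 - 2094 = -2090$)
$v + u = -2090 + 1849 = -241$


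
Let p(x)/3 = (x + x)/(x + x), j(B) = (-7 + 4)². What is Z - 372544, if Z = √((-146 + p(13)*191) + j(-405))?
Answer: -372544 + 2*√109 ≈ -3.7252e+5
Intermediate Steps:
j(B) = 9 (j(B) = (-3)² = 9)
p(x) = 3 (p(x) = 3*((x + x)/(x + x)) = 3*((2*x)/((2*x))) = 3*((2*x)*(1/(2*x))) = 3*1 = 3)
Z = 2*√109 (Z = √((-146 + 3*191) + 9) = √((-146 + 573) + 9) = √(427 + 9) = √436 = 2*√109 ≈ 20.881)
Z - 372544 = 2*√109 - 372544 = -372544 + 2*√109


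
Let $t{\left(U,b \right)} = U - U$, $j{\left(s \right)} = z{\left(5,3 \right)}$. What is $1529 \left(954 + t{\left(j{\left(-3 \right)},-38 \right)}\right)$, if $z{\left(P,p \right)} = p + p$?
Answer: $1458666$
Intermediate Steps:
$z{\left(P,p \right)} = 2 p$
$j{\left(s \right)} = 6$ ($j{\left(s \right)} = 2 \cdot 3 = 6$)
$t{\left(U,b \right)} = 0$
$1529 \left(954 + t{\left(j{\left(-3 \right)},-38 \right)}\right) = 1529 \left(954 + 0\right) = 1529 \cdot 954 = 1458666$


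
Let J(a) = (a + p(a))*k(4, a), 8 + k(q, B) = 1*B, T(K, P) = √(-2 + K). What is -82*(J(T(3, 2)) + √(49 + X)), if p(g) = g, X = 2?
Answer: 1148 - 82*√51 ≈ 562.40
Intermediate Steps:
k(q, B) = -8 + B (k(q, B) = -8 + 1*B = -8 + B)
J(a) = 2*a*(-8 + a) (J(a) = (a + a)*(-8 + a) = (2*a)*(-8 + a) = 2*a*(-8 + a))
-82*(J(T(3, 2)) + √(49 + X)) = -82*(2*√(-2 + 3)*(-8 + √(-2 + 3)) + √(49 + 2)) = -82*(2*√1*(-8 + √1) + √51) = -82*(2*1*(-8 + 1) + √51) = -82*(2*1*(-7) + √51) = -82*(-14 + √51) = 1148 - 82*√51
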